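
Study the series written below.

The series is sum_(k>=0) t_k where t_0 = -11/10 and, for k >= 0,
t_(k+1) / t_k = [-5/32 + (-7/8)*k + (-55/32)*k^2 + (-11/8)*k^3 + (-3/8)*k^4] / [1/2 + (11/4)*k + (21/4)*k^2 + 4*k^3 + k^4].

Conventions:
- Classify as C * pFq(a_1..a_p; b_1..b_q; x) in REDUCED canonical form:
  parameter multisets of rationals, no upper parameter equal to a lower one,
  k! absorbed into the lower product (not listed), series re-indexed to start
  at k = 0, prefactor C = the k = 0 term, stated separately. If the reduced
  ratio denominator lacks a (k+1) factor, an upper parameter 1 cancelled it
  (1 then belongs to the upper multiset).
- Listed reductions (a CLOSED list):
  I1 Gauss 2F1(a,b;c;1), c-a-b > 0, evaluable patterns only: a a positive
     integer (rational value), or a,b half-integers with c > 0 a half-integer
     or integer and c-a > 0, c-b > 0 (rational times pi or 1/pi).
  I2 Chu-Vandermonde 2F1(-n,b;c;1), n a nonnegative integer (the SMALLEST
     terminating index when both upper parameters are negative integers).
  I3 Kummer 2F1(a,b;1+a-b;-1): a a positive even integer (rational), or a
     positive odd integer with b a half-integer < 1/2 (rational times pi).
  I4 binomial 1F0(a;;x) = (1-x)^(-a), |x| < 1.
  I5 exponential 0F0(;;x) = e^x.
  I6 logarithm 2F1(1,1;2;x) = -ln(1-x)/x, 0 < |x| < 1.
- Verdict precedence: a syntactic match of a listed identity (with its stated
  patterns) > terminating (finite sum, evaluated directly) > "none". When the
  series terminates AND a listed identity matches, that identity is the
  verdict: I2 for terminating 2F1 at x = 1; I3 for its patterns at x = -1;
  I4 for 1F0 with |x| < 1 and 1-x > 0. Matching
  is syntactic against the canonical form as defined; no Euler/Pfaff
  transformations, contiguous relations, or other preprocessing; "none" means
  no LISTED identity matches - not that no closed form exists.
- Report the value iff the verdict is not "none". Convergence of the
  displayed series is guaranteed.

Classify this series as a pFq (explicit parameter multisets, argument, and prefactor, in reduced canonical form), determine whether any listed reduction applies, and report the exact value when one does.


This is -11/10 * 2F1(1, 5/3; 2; -3/8) in reduced canonical form. Verdict: none - this 2F1 at x = -3/8 matches no listed pattern, and upper {1, 5/3} holds no stopper.

The tell: from the first term -11/10: the expanded ratio factors over Q; prefactor -11/10, roots give parameters.
Ratio: r(k) = (-3/8) * (k+1) (k+5/3) / [(k+2) (k+1)] - rational in k, leading ratio (-3/8); with t_0 = -11/10, classification follows.


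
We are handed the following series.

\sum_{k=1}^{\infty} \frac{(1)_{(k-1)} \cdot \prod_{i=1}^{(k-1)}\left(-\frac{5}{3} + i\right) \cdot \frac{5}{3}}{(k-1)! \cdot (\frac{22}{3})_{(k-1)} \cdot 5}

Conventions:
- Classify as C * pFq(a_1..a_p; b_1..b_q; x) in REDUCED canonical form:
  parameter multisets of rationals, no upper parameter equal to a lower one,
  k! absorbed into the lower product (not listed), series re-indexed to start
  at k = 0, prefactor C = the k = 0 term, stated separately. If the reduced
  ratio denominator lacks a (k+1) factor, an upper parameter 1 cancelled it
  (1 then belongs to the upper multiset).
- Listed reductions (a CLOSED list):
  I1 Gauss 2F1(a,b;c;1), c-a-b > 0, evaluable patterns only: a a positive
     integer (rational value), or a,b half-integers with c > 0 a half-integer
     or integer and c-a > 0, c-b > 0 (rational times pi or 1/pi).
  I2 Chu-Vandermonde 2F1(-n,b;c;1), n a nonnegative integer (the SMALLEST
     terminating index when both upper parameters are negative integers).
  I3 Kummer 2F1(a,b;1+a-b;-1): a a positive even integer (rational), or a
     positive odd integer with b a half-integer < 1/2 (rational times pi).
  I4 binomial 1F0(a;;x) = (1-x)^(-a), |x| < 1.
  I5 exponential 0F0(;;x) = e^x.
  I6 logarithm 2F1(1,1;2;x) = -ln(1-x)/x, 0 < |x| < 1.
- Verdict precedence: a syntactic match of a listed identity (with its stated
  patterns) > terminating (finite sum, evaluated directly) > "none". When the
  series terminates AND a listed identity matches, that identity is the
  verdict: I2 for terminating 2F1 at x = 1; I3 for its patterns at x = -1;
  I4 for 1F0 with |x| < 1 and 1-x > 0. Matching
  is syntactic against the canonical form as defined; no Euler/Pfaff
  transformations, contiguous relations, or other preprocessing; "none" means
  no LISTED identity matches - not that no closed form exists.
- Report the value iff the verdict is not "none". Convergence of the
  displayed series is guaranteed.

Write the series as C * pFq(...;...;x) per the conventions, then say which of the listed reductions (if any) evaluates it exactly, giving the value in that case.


x = 1 here; the reduced form reads 2F1, upper {-\frac{2}{3}, 1}, lower {\frac{22}{3}}, C = \frac{1}{3}. Verdict: Gauss (I1, integer-parameter pattern) fires (x = 1: the Gamma ratio telescopes since c-a-b = 7 > 0 and a = 1 in Z>0). Value: \frac{19}{63}.

Structural cue: from the first term \frac{1}{3}: the constant factors (prefactor 1/3) combine into one prefactor.
Term ratio: r(k) = 1 * (k-\frac{2}{3}) (k+1) / [(k+\frac{22}{3}) (k+1)] ; factor over Q: parameters, x = 1, and C = \frac{1}{3}.


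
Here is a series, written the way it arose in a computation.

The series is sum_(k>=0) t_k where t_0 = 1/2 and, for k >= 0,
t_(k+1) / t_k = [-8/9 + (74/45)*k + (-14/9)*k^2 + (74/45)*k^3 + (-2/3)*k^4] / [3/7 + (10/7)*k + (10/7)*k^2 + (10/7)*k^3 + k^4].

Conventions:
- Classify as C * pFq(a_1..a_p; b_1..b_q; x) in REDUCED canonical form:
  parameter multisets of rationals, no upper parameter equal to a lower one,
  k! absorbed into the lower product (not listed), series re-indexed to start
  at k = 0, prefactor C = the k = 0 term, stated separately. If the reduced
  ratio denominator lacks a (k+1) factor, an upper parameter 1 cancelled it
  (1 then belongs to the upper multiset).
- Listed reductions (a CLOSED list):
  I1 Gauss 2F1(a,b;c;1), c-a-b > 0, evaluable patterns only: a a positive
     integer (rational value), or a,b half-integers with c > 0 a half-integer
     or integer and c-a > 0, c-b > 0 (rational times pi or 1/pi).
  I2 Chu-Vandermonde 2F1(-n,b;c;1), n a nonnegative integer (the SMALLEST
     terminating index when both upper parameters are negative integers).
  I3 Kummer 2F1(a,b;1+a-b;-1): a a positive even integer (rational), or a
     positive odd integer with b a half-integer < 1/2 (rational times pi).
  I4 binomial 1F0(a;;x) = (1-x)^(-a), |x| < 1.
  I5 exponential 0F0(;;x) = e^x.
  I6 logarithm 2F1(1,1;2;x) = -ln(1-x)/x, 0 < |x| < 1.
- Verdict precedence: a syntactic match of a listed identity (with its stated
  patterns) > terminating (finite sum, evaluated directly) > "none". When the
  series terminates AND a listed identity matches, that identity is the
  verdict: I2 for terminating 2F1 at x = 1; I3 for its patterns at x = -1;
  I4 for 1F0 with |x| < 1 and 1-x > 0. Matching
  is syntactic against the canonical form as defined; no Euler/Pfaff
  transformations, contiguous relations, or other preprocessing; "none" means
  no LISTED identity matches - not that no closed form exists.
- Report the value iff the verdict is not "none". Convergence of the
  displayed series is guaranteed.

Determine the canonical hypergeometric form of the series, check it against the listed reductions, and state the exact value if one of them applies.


Structural cue: from the first term 1/2: factor the ratio over Q (prefactor 1/2): negated roots = parameters.
Ratio: r(k) = (-2/3) * (k-5/3) (k-4/5) / [(k+3/7) (k+1)] - rational in k, leading ratio (-2/3); with t_0 = 1/2, classification follows.

This is 1/2 * 2F1(-5/3, -4/5; 3/7; -2/3) in reduced canonical form. Verdict: none here - no I1-I6 shape fits x = -2/3 with lower {3/7}.


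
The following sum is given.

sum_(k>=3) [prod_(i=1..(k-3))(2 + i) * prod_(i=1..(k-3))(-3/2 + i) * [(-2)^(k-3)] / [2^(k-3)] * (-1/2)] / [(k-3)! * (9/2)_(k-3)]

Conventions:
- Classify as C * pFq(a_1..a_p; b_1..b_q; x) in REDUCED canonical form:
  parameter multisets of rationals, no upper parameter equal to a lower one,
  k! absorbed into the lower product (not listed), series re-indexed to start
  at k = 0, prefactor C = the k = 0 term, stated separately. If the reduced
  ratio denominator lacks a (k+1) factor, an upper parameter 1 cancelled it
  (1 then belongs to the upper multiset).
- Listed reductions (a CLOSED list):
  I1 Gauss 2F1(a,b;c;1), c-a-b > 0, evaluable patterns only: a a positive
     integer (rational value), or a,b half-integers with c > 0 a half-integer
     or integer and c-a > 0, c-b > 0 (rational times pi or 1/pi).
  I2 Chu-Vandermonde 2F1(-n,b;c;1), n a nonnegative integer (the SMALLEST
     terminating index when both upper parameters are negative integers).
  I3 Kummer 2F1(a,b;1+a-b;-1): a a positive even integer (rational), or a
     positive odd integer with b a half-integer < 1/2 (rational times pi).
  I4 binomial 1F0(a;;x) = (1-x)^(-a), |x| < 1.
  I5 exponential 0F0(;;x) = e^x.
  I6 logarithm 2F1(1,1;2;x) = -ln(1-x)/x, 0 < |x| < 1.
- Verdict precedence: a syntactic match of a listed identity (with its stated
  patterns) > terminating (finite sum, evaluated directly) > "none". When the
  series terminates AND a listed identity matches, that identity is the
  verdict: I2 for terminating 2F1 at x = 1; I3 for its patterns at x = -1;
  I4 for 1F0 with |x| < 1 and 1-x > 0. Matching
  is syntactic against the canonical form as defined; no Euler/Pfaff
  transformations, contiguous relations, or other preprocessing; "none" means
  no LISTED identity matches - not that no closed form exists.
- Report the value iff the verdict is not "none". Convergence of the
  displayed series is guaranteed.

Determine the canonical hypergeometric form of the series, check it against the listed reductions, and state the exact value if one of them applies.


This is -1/2 * 2F1(-1/2, 3; 9/2; -1) in reduced canonical form. Verdict: Kummer (I3) applies (x = -1; c = 9/2 equals 1+a-b for upper {-1/2, 3}: listed pattern). Its exact value is (-105/512) * pi.

The tell: t_0 being -1/2, the running product (C = -1/2) telescopes to a rising factorial.
Term ratio: r(k) = (-1) * (k-1/2) (k+3) / [(k+9/2) (k+1)] - poly over poly, x = (-1) from leading terms; C = -1/2 at k = 0.


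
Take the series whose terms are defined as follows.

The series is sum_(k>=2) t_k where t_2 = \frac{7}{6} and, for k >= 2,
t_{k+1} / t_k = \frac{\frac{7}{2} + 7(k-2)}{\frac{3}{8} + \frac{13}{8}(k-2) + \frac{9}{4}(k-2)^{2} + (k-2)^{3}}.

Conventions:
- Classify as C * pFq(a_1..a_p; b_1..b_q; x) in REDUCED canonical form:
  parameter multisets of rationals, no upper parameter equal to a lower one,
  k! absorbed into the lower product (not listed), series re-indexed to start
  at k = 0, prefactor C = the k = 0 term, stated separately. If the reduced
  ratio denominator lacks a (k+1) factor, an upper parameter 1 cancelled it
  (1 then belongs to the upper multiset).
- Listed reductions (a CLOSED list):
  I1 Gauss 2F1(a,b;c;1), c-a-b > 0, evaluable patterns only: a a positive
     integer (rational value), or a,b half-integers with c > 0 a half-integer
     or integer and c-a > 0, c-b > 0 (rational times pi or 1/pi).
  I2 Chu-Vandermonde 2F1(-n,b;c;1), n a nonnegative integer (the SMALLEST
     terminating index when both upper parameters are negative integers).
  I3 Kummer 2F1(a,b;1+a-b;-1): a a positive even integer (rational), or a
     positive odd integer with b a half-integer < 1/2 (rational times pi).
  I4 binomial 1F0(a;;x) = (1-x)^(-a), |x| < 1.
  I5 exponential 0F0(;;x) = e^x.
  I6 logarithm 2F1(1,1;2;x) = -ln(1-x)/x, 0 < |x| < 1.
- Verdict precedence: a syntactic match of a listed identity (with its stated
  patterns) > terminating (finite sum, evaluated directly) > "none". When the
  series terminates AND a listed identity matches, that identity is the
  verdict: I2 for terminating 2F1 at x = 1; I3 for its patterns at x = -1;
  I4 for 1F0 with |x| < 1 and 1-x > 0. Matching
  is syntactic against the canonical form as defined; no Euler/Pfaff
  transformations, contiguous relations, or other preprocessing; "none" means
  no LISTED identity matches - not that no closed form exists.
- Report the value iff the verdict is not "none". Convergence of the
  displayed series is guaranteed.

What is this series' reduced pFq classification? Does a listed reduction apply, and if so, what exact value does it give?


Classification (C = \frac{7}{6}): 0F1 with upper {-}, lower {\frac{3}{4}}, argument x = 7. Verdict: none. Every listed pattern misses the 0F1 form at 7, upper {-}.

Key observation: t_0 being \frac{7}{6}, the ratio is unreduced: k + 1/2 divides both sides (prefactor 7/6).
Adjacent-term ratio: r(k) = 7 * 1 / [(k+\frac{3}{4}) (k+1)] - poly over poly, x = 7 from leading terms; C = \frac{7}{6} at k = 0.


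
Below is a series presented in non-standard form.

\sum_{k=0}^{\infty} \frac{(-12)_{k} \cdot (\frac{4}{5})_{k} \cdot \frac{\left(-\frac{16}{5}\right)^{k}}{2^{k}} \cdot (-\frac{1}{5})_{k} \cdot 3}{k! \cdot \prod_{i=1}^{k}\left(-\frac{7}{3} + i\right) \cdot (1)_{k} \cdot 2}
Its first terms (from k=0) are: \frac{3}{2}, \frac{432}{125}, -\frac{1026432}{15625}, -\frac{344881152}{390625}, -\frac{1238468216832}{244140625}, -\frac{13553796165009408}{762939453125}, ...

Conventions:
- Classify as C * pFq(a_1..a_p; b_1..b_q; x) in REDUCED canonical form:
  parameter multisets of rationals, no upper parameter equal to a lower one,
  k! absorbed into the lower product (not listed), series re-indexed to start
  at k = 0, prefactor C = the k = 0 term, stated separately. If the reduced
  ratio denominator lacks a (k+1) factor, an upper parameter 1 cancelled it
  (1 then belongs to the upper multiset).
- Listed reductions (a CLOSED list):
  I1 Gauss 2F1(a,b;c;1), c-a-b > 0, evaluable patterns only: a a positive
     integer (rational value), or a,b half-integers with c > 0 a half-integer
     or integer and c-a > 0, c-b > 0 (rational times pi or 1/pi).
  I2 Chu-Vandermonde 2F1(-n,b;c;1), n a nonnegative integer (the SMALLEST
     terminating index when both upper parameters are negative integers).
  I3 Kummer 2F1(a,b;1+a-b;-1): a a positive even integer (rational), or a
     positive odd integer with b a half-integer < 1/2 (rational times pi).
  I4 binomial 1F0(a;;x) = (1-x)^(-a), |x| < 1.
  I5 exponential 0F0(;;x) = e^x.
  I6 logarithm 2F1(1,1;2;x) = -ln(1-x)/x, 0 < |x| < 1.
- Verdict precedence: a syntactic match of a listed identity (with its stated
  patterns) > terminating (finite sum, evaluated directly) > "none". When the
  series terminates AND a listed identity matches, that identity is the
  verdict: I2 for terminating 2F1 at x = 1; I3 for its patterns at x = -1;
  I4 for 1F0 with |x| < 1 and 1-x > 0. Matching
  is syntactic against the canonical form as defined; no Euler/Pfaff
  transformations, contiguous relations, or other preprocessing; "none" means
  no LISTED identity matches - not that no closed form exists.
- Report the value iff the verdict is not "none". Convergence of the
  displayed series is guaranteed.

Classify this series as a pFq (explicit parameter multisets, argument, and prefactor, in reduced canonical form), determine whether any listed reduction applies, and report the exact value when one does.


The series (x = -\frac{8}{5}) is 3F2: upper {-12, -\frac{1}{5}, \frac{4}{5}}, lower {-\frac{4}{3}, 1}, prefactor \frac{3}{2}. Verdict: terminating at k = 12: the factor (-12)_k kills every later term; summing the 13 survivors is exact. Value: -\frac{138729095028550759469290837072201659}{418367562815546989440917968750}.

Key observation: x = -\frac{8}{5} and the two k-th powers (C = 3/2, x = -8/5) combine into one argument.
Adjacent-term ratio: r(k) = -\frac{8}{5} * (k-12) (k-\frac{1}{5}) (k+\frac{4}{5}) / [(k-\frac{4}{3}) (k+1) (k+1)] - rational; roots negated = parameters, x = -\frac{8}{5}, C = \frac{3}{2}.


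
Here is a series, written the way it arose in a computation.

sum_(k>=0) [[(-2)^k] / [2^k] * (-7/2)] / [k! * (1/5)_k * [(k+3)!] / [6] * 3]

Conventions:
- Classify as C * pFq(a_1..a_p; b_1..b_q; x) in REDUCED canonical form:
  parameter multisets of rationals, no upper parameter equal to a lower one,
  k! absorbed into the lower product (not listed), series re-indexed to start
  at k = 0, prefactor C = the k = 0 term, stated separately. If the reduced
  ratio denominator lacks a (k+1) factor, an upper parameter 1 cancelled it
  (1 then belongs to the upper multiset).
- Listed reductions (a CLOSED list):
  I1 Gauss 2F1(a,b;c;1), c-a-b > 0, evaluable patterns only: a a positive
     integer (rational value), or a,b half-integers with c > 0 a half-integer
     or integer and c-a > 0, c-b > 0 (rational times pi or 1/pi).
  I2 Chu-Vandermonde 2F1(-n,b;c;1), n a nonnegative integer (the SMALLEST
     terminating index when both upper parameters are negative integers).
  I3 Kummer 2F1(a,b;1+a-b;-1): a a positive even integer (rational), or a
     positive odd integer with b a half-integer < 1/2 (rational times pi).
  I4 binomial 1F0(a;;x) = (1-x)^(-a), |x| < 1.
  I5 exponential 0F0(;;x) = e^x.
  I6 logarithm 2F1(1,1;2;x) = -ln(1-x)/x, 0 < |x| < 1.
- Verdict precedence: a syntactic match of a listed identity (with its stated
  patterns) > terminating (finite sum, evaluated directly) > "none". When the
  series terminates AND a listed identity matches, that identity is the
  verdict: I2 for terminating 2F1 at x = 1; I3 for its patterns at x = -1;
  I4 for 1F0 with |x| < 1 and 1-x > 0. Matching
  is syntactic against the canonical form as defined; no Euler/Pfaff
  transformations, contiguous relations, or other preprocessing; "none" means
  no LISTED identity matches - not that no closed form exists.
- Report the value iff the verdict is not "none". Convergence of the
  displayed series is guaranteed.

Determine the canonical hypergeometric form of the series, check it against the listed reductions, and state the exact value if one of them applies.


This is -7/6 * 0F2(-; 1/5, 4; -1) in reduced canonical form. Verdict: none. No listed pattern accepts 0F2(-; 1/5, 4; -1).

Key observation: x = (-1) and the two k-th powers (prefactor -7/6) combine into one argument.
Ratio: r(k) = (-1) * 1 / [(k+1/5) (k+4) (k+1)] - poly over poly, x = (-1) from leading terms; C = -7/6 at k = 0.


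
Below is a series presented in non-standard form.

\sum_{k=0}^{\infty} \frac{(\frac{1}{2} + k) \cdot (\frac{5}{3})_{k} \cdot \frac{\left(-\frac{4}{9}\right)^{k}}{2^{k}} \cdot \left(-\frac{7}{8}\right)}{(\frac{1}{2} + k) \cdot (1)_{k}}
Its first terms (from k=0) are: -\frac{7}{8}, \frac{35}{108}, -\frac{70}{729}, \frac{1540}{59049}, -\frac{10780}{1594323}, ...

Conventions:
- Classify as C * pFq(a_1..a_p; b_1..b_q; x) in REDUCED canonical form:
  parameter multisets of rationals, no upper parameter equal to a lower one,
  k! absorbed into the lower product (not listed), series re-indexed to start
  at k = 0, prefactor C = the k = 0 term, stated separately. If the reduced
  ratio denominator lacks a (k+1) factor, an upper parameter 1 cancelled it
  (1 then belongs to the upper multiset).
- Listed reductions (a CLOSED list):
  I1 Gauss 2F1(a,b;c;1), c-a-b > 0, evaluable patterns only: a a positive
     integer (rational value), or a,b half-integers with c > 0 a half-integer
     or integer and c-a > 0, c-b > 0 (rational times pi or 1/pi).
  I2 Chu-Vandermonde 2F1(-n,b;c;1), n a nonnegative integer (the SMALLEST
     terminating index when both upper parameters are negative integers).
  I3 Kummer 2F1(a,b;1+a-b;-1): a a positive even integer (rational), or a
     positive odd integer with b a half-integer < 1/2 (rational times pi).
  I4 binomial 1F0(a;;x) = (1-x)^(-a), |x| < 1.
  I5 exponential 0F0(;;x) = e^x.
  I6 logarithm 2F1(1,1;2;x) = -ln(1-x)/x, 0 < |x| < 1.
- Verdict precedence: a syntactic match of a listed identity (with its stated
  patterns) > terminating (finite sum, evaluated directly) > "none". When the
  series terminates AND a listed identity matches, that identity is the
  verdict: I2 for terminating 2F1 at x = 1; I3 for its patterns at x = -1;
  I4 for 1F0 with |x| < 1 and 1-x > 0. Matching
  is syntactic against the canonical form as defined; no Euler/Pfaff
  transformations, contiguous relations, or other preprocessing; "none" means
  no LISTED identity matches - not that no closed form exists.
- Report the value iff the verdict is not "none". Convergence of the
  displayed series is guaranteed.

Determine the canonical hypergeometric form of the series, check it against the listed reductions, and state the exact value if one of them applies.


Classification (C = -\frac{7}{8}): 1F0 with upper {\frac{5}{3}}, lower {-}, argument x = -\frac{2}{9}. Verdict: this is the binomial series (I4) (the 1F0 binomial series: exponent -5/3, x = -\frac{2}{9}). Value: \left(-\frac{7}{8}\right) \cdot \left(\frac{11}{9}\right)^{-\frac{5}{3}}.

The tell: x = -\frac{2}{9} and (1)_k (prefactor -7/8) is k! itself.
Adjacent-term ratio: r(k) = -\frac{2}{9} * (k+\frac{5}{3}) / [(k+1)] - poly over poly, x = -\frac{2}{9} from leading terms; C = -\frac{7}{8} at k = 0.


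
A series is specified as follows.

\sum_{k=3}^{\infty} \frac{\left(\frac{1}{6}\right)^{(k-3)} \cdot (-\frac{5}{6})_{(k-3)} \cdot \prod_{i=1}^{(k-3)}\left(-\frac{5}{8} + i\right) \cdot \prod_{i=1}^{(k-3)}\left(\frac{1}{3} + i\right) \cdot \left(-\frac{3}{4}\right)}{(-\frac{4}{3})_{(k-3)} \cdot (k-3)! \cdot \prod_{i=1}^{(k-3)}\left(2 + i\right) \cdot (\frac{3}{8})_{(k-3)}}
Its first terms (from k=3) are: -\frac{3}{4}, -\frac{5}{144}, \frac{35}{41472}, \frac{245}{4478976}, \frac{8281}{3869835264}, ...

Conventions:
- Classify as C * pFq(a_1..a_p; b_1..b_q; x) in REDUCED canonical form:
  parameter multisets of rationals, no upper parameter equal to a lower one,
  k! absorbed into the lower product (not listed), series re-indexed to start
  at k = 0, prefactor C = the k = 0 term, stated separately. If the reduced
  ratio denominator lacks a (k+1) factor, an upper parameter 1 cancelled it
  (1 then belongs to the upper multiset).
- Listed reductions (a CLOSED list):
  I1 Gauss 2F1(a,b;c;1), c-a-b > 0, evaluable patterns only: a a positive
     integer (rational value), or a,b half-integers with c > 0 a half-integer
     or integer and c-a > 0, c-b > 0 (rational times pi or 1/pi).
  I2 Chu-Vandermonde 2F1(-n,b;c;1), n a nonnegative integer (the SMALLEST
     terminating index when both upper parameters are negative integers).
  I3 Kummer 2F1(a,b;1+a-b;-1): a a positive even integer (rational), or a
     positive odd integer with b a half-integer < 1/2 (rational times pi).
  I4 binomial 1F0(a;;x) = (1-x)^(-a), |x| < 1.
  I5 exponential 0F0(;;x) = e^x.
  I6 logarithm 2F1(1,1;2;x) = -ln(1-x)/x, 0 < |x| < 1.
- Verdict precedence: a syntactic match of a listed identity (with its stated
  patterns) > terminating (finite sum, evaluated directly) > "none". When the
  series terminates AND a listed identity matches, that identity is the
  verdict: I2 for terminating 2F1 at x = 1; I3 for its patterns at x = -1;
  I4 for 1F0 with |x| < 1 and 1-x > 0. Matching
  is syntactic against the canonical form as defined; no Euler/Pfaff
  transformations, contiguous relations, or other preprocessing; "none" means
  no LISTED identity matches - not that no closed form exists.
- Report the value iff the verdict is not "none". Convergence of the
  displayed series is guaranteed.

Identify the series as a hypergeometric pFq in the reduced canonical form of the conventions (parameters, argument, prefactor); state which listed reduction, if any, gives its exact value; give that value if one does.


Prefactor -\frac{3}{4}, argument \frac{1}{6}: 2F2 with upper {-\frac{5}{6}, \frac{4}{3}} over lower {-\frac{4}{3}, 3}. Verdict: none here - no I1-I6 shape fits x = \frac{1}{6} with lower {-\frac{4}{3}, 3}.

First insight: t_0 = -\frac{3}{4} here, and the parameter 3/8 appears in both the upper and lower lists and cancels.
Term ratio: r(k) = \frac{1}{6} * (k-\frac{5}{6}) (k+\frac{4}{3}) / [(k-\frac{4}{3}) (k+3) (k+1)] - rational in k, leading ratio \frac{1}{6}; with t_0 = -\frac{3}{4}, classification follows.


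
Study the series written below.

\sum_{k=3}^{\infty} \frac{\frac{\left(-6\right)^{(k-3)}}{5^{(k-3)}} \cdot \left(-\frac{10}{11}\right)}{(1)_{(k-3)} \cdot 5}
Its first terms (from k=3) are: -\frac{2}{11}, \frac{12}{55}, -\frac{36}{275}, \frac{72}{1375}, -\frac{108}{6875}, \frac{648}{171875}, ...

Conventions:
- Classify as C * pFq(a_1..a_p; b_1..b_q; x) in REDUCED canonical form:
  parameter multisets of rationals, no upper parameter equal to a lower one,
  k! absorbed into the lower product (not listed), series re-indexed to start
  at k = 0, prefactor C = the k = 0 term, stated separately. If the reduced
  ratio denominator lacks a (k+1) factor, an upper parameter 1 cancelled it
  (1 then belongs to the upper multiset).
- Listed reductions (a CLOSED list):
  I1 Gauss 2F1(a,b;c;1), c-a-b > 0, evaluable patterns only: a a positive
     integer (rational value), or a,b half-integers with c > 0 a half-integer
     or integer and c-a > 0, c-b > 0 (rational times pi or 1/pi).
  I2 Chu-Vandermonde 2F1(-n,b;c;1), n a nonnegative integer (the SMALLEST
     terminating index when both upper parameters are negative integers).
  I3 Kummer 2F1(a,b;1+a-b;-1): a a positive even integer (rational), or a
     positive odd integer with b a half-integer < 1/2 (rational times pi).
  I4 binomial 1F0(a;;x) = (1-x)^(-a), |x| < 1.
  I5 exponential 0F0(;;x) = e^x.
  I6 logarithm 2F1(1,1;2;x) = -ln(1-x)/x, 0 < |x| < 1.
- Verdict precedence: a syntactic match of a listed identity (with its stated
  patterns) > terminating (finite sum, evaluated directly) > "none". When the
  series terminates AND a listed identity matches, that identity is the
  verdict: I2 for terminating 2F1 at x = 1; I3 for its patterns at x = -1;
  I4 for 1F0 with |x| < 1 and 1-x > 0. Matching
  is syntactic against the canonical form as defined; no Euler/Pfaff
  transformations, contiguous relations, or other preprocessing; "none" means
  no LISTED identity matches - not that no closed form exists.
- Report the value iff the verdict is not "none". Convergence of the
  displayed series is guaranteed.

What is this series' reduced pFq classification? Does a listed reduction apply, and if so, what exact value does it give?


Prefactor -\frac{2}{11}, argument -\frac{6}{5}: 0F0 with upper {-} over lower {-}. Verdict: the I5 exponential reduction fires (the 0F0 exponential series at x = -\frac{6}{5}). Exact value: \left(-\frac{2}{11}\right) \cdot e^{-\frac{6}{5}}.

Key step: from the first term -\frac{2}{11}: (1)_k (C = -2/11) is k! itself.
Adjacent-term ratio: r(k) = -\frac{6}{5} * 1 / [(k+1)] - rational in k. x = -\frac{6}{5}; t_0 = -\frac{2}{11}; negate the roots.


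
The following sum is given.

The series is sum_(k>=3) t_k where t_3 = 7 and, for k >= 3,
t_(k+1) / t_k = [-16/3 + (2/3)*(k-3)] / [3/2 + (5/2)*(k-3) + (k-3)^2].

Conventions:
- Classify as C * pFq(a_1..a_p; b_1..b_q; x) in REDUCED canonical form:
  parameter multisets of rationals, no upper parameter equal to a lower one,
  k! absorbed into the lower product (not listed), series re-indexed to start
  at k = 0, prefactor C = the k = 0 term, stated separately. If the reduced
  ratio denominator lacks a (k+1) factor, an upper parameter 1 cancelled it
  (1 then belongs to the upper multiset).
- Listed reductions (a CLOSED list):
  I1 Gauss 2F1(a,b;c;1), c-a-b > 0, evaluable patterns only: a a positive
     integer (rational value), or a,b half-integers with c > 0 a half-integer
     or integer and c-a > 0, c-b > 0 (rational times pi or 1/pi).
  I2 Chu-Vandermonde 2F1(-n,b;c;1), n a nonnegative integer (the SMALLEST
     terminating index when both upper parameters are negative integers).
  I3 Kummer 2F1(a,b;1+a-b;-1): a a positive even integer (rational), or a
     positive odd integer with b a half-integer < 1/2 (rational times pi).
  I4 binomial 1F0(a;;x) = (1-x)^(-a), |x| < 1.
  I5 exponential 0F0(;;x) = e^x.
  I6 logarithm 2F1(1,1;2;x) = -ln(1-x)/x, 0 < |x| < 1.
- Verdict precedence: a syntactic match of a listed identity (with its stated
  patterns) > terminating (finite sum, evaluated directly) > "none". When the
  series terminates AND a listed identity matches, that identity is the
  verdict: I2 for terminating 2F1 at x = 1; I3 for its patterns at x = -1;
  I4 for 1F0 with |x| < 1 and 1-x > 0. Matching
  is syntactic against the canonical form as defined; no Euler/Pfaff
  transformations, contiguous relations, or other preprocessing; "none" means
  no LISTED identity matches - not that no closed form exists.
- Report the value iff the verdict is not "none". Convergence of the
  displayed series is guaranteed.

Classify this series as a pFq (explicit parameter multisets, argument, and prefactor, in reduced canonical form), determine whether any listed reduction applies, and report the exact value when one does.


With C = 7: the canonical form is 1F1(-8; 3/2; 2/3). Verdict: terminating. (-8)_k vanishes past k = 8, leaving a 9-term sum, computed directly. Exact value: -65269573151/32298326775.

Structural cue: with t_0 = 7, roots of the ratio polynomials (C = 7, x = 2/3) are the negated parameters.
Term ratio: r(k) = (2/3) * (k-8) / [(k+3/2) (k+1)] - rational; roots negated = parameters, x = (2/3), C = 7.


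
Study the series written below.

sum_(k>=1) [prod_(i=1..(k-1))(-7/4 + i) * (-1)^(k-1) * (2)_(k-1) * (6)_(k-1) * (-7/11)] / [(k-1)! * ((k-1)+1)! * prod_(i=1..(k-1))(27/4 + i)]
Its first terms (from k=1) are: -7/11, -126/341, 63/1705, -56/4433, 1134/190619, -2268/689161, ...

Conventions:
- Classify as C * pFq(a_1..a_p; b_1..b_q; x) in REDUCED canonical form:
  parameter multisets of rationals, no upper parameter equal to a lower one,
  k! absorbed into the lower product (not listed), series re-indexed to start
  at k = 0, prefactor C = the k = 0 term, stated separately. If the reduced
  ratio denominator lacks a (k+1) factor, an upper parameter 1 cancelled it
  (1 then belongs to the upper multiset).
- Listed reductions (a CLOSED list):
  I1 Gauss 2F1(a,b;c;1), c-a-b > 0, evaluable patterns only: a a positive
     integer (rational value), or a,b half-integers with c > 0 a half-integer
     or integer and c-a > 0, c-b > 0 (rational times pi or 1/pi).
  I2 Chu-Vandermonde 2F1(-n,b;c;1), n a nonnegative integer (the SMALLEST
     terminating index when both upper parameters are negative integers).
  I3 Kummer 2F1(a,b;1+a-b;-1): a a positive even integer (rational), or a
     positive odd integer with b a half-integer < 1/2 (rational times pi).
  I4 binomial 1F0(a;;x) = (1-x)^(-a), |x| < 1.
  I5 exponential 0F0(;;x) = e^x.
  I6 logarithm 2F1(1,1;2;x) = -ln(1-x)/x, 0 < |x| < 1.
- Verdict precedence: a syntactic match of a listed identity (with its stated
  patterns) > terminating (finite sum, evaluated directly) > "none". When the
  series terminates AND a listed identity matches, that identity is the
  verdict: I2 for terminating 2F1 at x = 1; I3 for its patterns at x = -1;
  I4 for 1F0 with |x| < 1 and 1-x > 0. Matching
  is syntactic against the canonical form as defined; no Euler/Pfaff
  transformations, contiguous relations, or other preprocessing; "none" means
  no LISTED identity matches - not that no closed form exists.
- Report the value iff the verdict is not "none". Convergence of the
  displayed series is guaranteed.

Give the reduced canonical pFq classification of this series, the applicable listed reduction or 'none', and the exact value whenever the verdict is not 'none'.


x = -1 here; the reduced form reads 2F1, upper {-3/4, 6}, lower {31/4}, C = -7/11. Verdict: Kummer's theorem (I3) matches (x = -1; c = 31/4 equals 1+a-b for upper {-3/4, 6}: listed pattern). Exact value: -27531/28160.

Structural cue: x = (-1) and the running product (C = -7/11) telescopes to a rising factorial.
Step ratio: r(k) = (-1) * (k-3/4) (k+6) / [(k+31/4) (k+1)] ; factor over Q: parameters, x = (-1), and C = -7/11.


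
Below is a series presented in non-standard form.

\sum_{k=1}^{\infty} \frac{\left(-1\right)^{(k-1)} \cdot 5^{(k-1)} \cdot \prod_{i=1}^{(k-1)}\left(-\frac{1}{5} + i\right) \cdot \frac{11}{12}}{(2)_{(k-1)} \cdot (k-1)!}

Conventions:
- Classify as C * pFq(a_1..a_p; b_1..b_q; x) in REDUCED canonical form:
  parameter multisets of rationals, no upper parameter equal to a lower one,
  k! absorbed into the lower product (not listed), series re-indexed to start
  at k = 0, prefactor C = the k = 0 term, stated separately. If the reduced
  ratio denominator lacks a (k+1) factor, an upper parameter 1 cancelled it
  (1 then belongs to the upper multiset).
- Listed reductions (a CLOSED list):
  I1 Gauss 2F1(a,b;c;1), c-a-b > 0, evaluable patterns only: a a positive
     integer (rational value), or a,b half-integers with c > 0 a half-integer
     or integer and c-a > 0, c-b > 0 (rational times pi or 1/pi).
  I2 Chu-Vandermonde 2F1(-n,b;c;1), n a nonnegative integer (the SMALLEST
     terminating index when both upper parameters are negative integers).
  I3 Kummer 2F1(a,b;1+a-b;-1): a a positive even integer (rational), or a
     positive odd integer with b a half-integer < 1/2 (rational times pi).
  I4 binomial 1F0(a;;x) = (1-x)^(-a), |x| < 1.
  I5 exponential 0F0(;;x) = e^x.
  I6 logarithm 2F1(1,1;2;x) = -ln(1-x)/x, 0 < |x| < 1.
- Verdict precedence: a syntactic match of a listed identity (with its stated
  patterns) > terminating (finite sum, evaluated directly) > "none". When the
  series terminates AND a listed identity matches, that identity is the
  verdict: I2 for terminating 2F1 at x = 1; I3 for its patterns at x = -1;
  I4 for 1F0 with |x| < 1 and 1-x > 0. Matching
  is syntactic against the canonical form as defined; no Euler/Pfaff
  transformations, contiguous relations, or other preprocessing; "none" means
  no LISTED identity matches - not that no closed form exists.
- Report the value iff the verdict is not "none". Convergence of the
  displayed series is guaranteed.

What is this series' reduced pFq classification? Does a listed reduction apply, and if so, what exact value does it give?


Prefactor \frac{11}{12}, argument -5: 1F1 with upper {\frac{4}{5}} over lower {2}. Verdict: none here - no I1-I6 shape fits x = -5 with lower {2}.

Key step: with t_0 = \frac{11}{12}, the (-1)^k factor (prefactor 11/12) folds into the argument's sign.
Ratio: r(k) = -5 * (k+\frac{4}{5}) / [(k+2) (k+1)] - poly over poly, x = -5 from leading terms; C = \frac{11}{12} at k = 0.


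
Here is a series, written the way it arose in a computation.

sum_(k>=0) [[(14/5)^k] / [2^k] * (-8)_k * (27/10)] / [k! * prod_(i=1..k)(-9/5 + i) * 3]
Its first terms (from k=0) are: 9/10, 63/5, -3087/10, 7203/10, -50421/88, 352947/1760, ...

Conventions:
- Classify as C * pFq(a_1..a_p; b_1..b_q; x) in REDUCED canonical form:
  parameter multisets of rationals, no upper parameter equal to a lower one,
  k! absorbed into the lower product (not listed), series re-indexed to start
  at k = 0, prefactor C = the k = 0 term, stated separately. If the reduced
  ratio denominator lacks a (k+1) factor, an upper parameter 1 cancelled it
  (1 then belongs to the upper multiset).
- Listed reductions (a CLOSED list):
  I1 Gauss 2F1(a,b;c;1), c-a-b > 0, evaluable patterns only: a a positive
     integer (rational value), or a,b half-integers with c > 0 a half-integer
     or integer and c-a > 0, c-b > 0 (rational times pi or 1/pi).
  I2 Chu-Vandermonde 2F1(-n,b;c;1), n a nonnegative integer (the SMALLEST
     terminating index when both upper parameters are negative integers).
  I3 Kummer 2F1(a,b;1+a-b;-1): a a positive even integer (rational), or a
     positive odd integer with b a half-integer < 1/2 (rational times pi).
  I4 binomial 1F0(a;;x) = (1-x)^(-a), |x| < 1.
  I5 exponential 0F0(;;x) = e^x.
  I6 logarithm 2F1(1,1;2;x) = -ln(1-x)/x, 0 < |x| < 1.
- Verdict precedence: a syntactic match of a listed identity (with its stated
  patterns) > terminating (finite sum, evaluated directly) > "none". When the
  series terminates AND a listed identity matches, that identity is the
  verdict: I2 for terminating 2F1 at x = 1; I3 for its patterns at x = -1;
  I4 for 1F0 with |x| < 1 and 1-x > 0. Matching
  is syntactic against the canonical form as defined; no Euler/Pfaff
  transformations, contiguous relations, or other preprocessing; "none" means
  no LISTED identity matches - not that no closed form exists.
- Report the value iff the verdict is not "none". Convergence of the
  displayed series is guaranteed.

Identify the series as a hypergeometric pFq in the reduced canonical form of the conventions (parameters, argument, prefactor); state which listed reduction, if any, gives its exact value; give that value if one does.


This is 9/10 * 1F1(-8; -4/5; 7/5) in reduced canonical form. Verdict: terminating. With -8 upstairs the series is a 9-term polynomial sum; evaluated term by term. Hence: 246801977/11348480.

Key step: with t_0 = 9/10, the two k-th powers (C = 9/10) combine into one argument.
Ratio: r(k) = (7/5) * (k-8) / [(k-4/5) (k+1)] ; factor over Q: parameters, x = (7/5), and C = 9/10.


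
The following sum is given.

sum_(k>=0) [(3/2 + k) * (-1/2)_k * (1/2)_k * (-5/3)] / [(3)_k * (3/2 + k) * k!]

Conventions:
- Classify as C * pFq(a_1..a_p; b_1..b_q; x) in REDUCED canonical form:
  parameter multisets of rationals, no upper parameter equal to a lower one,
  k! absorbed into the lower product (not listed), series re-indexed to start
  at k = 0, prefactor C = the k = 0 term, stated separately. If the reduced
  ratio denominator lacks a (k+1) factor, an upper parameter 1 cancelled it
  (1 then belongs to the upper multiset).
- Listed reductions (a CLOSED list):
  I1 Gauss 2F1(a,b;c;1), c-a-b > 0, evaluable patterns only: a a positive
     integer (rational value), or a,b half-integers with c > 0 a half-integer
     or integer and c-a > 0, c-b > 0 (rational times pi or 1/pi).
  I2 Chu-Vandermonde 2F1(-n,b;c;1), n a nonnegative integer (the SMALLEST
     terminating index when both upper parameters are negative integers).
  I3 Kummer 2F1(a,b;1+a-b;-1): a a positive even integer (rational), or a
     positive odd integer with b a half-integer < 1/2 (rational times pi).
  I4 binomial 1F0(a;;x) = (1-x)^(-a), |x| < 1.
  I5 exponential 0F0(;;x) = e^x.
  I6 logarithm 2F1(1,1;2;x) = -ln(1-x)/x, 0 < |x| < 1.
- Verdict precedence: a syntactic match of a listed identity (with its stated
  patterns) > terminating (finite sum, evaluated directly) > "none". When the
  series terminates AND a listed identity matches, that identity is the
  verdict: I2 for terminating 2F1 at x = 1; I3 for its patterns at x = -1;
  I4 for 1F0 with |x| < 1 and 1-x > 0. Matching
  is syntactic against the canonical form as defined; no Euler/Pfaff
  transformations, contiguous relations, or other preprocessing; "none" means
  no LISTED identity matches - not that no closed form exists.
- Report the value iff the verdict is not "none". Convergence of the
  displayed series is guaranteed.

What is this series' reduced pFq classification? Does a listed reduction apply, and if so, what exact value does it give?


Canonical form: C = -5/3 times 2F1 with upper {-1/2, 1/2}, lower {3}, x = 1. Verdict at x = 1: the half-integer Gauss pattern (I1) matches (x = 1; upper {-1/2, 1/2} half-integers, c = 3 in the evaluable pattern). Hence: (-128/27) / pi.

The tell: x = 1 and the factor k + 3/2 cancels (top and bottom), leaving C = -5/3, x = 1.
Ratio: r(k) = 1 * (k-1/2) (k+1/2) / [(k+3) (k+1)] - rational in k. x = 1; t_0 = -5/3; negate the roots.


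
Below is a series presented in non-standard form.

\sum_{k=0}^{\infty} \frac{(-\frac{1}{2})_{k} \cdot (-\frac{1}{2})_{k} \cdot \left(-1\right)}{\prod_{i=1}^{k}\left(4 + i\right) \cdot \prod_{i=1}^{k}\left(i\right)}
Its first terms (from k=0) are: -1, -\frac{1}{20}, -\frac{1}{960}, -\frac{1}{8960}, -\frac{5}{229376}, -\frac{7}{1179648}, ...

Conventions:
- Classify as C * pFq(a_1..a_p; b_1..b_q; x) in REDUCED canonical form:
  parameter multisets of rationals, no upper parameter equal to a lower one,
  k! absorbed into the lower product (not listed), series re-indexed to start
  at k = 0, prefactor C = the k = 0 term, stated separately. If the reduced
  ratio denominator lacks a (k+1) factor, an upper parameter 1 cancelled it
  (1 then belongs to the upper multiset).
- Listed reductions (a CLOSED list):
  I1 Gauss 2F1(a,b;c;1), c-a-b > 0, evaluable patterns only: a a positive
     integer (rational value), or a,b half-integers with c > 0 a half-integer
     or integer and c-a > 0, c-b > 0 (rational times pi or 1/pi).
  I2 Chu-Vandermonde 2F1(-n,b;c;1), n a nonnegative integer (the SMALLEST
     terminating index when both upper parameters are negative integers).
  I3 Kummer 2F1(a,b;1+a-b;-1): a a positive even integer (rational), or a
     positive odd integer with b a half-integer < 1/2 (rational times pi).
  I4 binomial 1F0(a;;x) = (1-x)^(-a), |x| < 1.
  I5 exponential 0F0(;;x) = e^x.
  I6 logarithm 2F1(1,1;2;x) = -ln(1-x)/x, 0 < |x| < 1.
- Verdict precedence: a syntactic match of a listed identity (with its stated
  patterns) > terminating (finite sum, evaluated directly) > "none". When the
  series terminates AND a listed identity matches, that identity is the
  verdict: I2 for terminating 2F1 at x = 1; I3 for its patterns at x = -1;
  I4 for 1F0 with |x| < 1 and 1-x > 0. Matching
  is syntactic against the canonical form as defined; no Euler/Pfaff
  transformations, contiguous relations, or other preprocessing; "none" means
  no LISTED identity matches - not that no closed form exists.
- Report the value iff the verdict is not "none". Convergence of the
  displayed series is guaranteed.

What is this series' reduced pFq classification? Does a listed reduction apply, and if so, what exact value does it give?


Canonical form: C = -1 times 2F1 with upper {-\frac{1}{2}, -\frac{1}{2}}, lower {5}, x = 1. Verdict: this is the half-integer Gauss pattern (I1) (x = 1; upper {-\frac{1}{2}, -\frac{1}{2}} half-integers, c = 5 in the evaluable pattern). Its exact value is \left(-\frac{65536}{19845}\right) / \pi.

Key observation: from the first term -1: the product of the first k integers (prefactor -1) is k!.
Ratio: r(k) = 1 * (k-\frac{1}{2}) (k-\frac{1}{2}) / [(k+5) (k+1)] - rational; roots negated = parameters, x = 1, C = -1.
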